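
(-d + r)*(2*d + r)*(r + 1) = -2*d^2*r - 2*d^2 + d*r^2 + d*r + r^3 + r^2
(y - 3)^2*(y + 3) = y^3 - 3*y^2 - 9*y + 27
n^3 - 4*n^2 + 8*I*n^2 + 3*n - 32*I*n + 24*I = (n - 3)*(n - 1)*(n + 8*I)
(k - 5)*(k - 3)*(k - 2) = k^3 - 10*k^2 + 31*k - 30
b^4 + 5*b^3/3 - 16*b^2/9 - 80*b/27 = b*(b - 4/3)*(b + 4/3)*(b + 5/3)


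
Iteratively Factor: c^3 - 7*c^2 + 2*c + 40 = (c + 2)*(c^2 - 9*c + 20) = (c - 5)*(c + 2)*(c - 4)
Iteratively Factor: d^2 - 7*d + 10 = (d - 5)*(d - 2)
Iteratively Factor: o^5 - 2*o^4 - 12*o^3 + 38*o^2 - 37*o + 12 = (o - 1)*(o^4 - o^3 - 13*o^2 + 25*o - 12) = (o - 3)*(o - 1)*(o^3 + 2*o^2 - 7*o + 4) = (o - 3)*(o - 1)*(o + 4)*(o^2 - 2*o + 1) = (o - 3)*(o - 1)^2*(o + 4)*(o - 1)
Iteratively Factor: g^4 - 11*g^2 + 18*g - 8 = (g - 2)*(g^3 + 2*g^2 - 7*g + 4) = (g - 2)*(g - 1)*(g^2 + 3*g - 4) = (g - 2)*(g - 1)^2*(g + 4)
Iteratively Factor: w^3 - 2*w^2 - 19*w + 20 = (w - 1)*(w^2 - w - 20) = (w - 1)*(w + 4)*(w - 5)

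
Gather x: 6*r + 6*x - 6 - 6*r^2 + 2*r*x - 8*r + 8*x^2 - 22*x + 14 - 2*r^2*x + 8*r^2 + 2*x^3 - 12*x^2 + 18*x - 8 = 2*r^2 - 2*r + 2*x^3 - 4*x^2 + x*(-2*r^2 + 2*r + 2)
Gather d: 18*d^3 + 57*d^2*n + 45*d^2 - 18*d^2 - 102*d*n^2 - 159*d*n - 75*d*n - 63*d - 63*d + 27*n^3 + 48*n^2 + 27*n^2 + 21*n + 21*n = 18*d^3 + d^2*(57*n + 27) + d*(-102*n^2 - 234*n - 126) + 27*n^3 + 75*n^2 + 42*n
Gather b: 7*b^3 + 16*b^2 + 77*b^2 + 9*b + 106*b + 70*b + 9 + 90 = 7*b^3 + 93*b^2 + 185*b + 99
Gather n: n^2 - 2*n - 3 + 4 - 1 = n^2 - 2*n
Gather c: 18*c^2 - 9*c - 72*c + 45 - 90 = 18*c^2 - 81*c - 45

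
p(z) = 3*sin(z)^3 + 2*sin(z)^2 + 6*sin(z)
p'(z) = 9*sin(z)^2*cos(z) + 4*sin(z)*cos(z) + 6*cos(z)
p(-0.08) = -0.47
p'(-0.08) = 5.72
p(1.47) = 10.90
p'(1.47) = 1.90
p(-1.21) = -6.32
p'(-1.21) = 3.58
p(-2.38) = -4.17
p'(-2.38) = -5.45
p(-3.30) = 1.01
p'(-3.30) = -6.77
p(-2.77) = -2.06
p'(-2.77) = -5.34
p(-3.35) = 1.35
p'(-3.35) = -7.06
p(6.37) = 0.54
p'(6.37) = 6.39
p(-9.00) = -2.34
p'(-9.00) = -5.36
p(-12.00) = 4.26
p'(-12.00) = 9.06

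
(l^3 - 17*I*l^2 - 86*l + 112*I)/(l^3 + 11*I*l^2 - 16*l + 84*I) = (l^2 - 15*I*l - 56)/(l^2 + 13*I*l - 42)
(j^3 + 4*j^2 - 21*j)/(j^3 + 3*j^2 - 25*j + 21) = j/(j - 1)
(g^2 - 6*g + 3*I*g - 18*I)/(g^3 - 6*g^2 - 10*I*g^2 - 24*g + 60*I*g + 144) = (g + 3*I)/(g^2 - 10*I*g - 24)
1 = 1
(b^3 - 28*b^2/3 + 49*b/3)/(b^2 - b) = (3*b^2 - 28*b + 49)/(3*(b - 1))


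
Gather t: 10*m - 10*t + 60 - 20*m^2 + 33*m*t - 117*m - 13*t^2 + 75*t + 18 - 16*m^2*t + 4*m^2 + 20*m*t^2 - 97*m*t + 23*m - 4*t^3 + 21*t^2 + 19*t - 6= -16*m^2 - 84*m - 4*t^3 + t^2*(20*m + 8) + t*(-16*m^2 - 64*m + 84) + 72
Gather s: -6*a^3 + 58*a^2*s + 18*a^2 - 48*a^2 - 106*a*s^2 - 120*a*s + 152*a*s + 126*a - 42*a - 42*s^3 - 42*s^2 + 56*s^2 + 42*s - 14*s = -6*a^3 - 30*a^2 + 84*a - 42*s^3 + s^2*(14 - 106*a) + s*(58*a^2 + 32*a + 28)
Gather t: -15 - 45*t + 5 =-45*t - 10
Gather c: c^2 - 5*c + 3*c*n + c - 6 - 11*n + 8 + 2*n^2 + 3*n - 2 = c^2 + c*(3*n - 4) + 2*n^2 - 8*n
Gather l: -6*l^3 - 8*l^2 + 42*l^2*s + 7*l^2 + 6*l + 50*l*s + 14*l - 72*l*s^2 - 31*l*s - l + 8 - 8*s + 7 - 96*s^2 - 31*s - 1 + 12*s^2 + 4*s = -6*l^3 + l^2*(42*s - 1) + l*(-72*s^2 + 19*s + 19) - 84*s^2 - 35*s + 14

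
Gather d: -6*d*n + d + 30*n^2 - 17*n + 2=d*(1 - 6*n) + 30*n^2 - 17*n + 2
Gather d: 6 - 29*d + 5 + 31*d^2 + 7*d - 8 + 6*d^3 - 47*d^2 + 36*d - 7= 6*d^3 - 16*d^2 + 14*d - 4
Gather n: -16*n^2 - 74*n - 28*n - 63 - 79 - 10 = -16*n^2 - 102*n - 152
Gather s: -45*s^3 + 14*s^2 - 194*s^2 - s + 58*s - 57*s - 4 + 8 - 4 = -45*s^3 - 180*s^2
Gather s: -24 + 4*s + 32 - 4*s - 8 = 0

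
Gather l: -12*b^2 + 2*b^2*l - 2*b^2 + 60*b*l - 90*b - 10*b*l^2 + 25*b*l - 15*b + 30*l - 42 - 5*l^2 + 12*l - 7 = -14*b^2 - 105*b + l^2*(-10*b - 5) + l*(2*b^2 + 85*b + 42) - 49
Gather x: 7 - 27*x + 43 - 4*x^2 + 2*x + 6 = -4*x^2 - 25*x + 56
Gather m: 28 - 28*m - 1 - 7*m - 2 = 25 - 35*m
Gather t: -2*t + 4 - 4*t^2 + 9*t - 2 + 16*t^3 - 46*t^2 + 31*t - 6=16*t^3 - 50*t^2 + 38*t - 4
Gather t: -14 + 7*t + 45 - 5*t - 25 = 2*t + 6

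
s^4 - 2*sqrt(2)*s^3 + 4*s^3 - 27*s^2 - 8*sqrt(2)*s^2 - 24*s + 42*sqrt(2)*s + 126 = (s - 3)*(s + 7)*(s - 3*sqrt(2))*(s + sqrt(2))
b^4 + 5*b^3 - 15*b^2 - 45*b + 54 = (b - 3)*(b - 1)*(b + 3)*(b + 6)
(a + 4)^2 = a^2 + 8*a + 16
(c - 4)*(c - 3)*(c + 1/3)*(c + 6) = c^4 - 2*c^3/3 - 91*c^2/3 + 62*c + 24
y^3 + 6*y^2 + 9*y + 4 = (y + 1)^2*(y + 4)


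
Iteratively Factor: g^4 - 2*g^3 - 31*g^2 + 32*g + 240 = (g - 4)*(g^3 + 2*g^2 - 23*g - 60) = (g - 5)*(g - 4)*(g^2 + 7*g + 12) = (g - 5)*(g - 4)*(g + 3)*(g + 4)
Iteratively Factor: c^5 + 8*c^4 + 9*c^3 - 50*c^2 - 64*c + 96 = (c + 4)*(c^4 + 4*c^3 - 7*c^2 - 22*c + 24) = (c + 3)*(c + 4)*(c^3 + c^2 - 10*c + 8) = (c - 2)*(c + 3)*(c + 4)*(c^2 + 3*c - 4) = (c - 2)*(c + 3)*(c + 4)^2*(c - 1)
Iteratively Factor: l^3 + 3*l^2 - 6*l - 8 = (l + 4)*(l^2 - l - 2) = (l - 2)*(l + 4)*(l + 1)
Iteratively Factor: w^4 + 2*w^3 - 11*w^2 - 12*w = (w + 4)*(w^3 - 2*w^2 - 3*w) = (w + 1)*(w + 4)*(w^2 - 3*w) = (w - 3)*(w + 1)*(w + 4)*(w)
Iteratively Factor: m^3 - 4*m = (m - 2)*(m^2 + 2*m) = m*(m - 2)*(m + 2)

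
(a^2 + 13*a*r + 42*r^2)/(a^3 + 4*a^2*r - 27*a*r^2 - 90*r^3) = (-a - 7*r)/(-a^2 + 2*a*r + 15*r^2)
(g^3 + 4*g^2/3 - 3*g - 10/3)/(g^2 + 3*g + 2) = g - 5/3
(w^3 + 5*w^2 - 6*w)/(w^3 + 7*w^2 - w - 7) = w*(w + 6)/(w^2 + 8*w + 7)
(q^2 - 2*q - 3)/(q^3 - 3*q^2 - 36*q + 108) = (q + 1)/(q^2 - 36)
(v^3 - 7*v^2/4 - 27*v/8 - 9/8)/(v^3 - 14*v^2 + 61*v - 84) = (8*v^2 + 10*v + 3)/(8*(v^2 - 11*v + 28))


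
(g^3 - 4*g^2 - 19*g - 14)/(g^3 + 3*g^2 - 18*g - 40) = (g^2 - 6*g - 7)/(g^2 + g - 20)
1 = 1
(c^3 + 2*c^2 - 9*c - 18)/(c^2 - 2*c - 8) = (c^2 - 9)/(c - 4)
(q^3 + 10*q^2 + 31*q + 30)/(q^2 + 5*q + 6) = q + 5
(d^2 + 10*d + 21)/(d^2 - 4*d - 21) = (d + 7)/(d - 7)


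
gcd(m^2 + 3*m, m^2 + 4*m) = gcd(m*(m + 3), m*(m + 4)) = m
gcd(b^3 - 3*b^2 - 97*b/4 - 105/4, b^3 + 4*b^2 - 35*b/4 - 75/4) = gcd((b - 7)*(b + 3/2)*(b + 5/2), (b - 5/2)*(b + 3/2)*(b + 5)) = b + 3/2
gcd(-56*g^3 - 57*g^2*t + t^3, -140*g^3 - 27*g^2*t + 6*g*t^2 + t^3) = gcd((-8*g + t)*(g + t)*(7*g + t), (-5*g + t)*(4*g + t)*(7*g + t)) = 7*g + t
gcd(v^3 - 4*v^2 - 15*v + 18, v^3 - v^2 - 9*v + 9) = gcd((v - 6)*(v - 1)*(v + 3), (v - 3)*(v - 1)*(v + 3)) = v^2 + 2*v - 3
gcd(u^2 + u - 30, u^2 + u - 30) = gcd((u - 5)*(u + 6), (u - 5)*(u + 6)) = u^2 + u - 30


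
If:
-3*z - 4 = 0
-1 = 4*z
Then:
No Solution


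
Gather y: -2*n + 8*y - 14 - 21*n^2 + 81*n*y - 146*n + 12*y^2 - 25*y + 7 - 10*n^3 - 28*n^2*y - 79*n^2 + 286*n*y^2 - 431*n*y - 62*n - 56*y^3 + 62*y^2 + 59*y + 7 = -10*n^3 - 100*n^2 - 210*n - 56*y^3 + y^2*(286*n + 74) + y*(-28*n^2 - 350*n + 42)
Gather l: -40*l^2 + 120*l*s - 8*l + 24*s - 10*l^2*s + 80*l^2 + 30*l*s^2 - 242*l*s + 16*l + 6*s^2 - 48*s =l^2*(40 - 10*s) + l*(30*s^2 - 122*s + 8) + 6*s^2 - 24*s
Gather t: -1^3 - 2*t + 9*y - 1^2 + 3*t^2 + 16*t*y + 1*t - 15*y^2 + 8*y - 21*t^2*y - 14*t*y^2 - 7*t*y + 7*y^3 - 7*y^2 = t^2*(3 - 21*y) + t*(-14*y^2 + 9*y - 1) + 7*y^3 - 22*y^2 + 17*y - 2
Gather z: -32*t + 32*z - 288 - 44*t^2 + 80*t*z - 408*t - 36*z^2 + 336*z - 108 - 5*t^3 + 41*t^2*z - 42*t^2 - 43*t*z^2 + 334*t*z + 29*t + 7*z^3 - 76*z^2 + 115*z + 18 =-5*t^3 - 86*t^2 - 411*t + 7*z^3 + z^2*(-43*t - 112) + z*(41*t^2 + 414*t + 483) - 378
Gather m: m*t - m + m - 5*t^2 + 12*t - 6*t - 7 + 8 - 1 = m*t - 5*t^2 + 6*t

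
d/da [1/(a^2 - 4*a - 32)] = 2*(2 - a)/(-a^2 + 4*a + 32)^2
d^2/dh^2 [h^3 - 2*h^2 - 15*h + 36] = 6*h - 4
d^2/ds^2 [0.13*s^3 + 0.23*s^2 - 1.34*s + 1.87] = 0.78*s + 0.46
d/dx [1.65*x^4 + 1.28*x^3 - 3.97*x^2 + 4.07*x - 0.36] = 6.6*x^3 + 3.84*x^2 - 7.94*x + 4.07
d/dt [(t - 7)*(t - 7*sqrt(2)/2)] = 2*t - 7 - 7*sqrt(2)/2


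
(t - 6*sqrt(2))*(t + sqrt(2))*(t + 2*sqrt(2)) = t^3 - 3*sqrt(2)*t^2 - 32*t - 24*sqrt(2)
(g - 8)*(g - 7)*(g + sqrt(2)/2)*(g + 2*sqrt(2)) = g^4 - 15*g^3 + 5*sqrt(2)*g^3/2 - 75*sqrt(2)*g^2/2 + 58*g^2 - 30*g + 140*sqrt(2)*g + 112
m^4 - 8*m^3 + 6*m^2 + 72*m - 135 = (m - 5)*(m - 3)^2*(m + 3)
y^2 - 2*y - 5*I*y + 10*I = (y - 2)*(y - 5*I)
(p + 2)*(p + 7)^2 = p^3 + 16*p^2 + 77*p + 98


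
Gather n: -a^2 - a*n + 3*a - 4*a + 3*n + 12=-a^2 - a + n*(3 - a) + 12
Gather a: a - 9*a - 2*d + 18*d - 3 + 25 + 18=-8*a + 16*d + 40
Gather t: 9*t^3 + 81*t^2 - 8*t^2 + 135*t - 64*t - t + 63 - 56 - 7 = 9*t^3 + 73*t^2 + 70*t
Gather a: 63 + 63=126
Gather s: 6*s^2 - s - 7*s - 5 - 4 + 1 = 6*s^2 - 8*s - 8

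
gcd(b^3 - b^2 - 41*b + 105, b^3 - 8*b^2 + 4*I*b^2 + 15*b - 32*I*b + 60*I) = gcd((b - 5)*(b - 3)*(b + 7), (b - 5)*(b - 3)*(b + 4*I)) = b^2 - 8*b + 15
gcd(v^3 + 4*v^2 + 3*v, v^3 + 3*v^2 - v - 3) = v^2 + 4*v + 3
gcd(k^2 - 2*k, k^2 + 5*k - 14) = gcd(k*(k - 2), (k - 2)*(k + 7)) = k - 2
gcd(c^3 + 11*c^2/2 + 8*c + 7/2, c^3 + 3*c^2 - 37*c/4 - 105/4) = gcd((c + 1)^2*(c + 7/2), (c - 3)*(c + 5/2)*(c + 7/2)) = c + 7/2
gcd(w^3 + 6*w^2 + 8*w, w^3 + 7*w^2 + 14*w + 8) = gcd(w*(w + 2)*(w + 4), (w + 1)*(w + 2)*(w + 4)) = w^2 + 6*w + 8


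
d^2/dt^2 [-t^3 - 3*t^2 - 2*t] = -6*t - 6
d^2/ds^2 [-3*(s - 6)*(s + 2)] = -6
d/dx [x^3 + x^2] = x*(3*x + 2)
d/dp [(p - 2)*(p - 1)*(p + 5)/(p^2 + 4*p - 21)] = (p^4 + 8*p^3 - 42*p^2 - 104*p + 233)/(p^4 + 8*p^3 - 26*p^2 - 168*p + 441)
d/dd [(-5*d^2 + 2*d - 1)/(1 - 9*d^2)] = 2*(9*d^2 - 14*d + 1)/(81*d^4 - 18*d^2 + 1)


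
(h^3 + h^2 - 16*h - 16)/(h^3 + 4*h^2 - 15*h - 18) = (h^2 - 16)/(h^2 + 3*h - 18)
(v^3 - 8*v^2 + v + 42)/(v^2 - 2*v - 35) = (v^2 - v - 6)/(v + 5)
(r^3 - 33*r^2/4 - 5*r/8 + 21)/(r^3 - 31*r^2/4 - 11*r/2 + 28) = (r + 3/2)/(r + 2)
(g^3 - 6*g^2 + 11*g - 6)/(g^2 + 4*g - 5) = (g^2 - 5*g + 6)/(g + 5)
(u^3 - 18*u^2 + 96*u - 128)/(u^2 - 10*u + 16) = u - 8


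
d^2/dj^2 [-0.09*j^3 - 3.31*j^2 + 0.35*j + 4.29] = -0.54*j - 6.62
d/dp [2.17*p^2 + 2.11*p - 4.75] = 4.34*p + 2.11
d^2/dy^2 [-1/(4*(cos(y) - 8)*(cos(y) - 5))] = (4*sin(y)^4 - 11*sin(y)^2 + 2275*cos(y)/4 - 39*cos(3*y)/4 - 251)/(4*(cos(y) - 8)^3*(cos(y) - 5)^3)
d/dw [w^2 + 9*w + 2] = 2*w + 9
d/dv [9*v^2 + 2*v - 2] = 18*v + 2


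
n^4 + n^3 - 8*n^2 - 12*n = n*(n - 3)*(n + 2)^2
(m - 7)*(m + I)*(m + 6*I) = m^3 - 7*m^2 + 7*I*m^2 - 6*m - 49*I*m + 42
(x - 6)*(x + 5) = x^2 - x - 30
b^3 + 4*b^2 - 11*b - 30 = (b - 3)*(b + 2)*(b + 5)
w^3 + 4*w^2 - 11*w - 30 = (w - 3)*(w + 2)*(w + 5)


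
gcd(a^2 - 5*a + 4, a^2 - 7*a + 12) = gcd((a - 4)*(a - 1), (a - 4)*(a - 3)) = a - 4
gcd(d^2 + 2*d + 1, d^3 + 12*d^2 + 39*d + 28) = d + 1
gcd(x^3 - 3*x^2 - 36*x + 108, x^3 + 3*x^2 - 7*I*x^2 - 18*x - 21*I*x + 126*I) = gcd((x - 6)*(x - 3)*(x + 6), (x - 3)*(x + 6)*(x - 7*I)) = x^2 + 3*x - 18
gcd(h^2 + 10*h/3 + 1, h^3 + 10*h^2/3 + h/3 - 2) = h + 3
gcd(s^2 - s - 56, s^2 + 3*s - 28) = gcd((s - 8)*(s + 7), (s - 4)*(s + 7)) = s + 7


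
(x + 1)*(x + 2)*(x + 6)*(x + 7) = x^4 + 16*x^3 + 83*x^2 + 152*x + 84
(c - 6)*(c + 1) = c^2 - 5*c - 6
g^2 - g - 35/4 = (g - 7/2)*(g + 5/2)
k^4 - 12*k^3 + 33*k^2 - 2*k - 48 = (k - 8)*(k - 3)*(k - 2)*(k + 1)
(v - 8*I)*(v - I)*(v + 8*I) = v^3 - I*v^2 + 64*v - 64*I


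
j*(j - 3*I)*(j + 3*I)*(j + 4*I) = j^4 + 4*I*j^3 + 9*j^2 + 36*I*j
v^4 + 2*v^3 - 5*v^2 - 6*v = v*(v - 2)*(v + 1)*(v + 3)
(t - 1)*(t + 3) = t^2 + 2*t - 3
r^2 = r^2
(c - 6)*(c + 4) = c^2 - 2*c - 24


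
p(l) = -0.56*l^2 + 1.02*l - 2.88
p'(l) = 1.02 - 1.12*l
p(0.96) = -2.42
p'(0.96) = -0.06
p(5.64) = -14.94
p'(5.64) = -5.30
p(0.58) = -2.48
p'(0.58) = 0.37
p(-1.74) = -6.35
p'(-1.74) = 2.97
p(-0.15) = -3.05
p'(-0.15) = 1.19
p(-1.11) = -4.70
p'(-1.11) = 2.26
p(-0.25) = -3.17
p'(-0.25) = 1.30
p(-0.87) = -4.19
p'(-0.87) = 1.99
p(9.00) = -39.06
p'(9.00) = -9.06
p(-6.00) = -29.16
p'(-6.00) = 7.74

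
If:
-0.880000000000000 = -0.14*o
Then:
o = 6.29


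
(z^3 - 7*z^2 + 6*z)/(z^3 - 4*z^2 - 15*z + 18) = z/(z + 3)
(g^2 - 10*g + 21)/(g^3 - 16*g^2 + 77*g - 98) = (g - 3)/(g^2 - 9*g + 14)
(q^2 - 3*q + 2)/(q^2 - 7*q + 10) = (q - 1)/(q - 5)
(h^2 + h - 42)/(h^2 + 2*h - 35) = (h - 6)/(h - 5)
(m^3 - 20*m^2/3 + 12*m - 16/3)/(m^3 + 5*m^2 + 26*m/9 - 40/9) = 3*(m^2 - 6*m + 8)/(3*m^2 + 17*m + 20)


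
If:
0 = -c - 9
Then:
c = -9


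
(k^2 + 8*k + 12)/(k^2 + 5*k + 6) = (k + 6)/(k + 3)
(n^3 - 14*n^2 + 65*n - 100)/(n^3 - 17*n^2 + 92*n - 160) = (n - 5)/(n - 8)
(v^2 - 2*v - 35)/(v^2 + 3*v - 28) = (v^2 - 2*v - 35)/(v^2 + 3*v - 28)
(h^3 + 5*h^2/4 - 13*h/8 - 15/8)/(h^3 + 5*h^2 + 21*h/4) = (4*h^2 - h - 5)/(2*h*(2*h + 7))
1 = 1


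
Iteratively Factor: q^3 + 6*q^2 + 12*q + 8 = (q + 2)*(q^2 + 4*q + 4) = (q + 2)^2*(q + 2)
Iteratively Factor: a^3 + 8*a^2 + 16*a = (a)*(a^2 + 8*a + 16) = a*(a + 4)*(a + 4)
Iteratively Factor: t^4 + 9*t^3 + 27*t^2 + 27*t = (t + 3)*(t^3 + 6*t^2 + 9*t) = t*(t + 3)*(t^2 + 6*t + 9) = t*(t + 3)^2*(t + 3)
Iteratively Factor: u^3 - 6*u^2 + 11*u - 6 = (u - 2)*(u^2 - 4*u + 3) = (u - 3)*(u - 2)*(u - 1)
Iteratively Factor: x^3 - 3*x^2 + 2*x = (x - 1)*(x^2 - 2*x) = x*(x - 1)*(x - 2)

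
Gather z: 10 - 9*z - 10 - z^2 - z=-z^2 - 10*z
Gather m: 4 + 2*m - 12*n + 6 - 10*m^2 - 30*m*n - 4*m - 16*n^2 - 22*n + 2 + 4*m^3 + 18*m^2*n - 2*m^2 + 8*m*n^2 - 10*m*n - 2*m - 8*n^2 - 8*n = 4*m^3 + m^2*(18*n - 12) + m*(8*n^2 - 40*n - 4) - 24*n^2 - 42*n + 12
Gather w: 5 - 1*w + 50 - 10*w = 55 - 11*w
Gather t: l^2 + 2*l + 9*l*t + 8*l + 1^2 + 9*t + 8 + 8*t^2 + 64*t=l^2 + 10*l + 8*t^2 + t*(9*l + 73) + 9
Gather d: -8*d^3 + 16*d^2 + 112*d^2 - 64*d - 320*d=-8*d^3 + 128*d^2 - 384*d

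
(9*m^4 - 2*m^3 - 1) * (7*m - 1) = 63*m^5 - 23*m^4 + 2*m^3 - 7*m + 1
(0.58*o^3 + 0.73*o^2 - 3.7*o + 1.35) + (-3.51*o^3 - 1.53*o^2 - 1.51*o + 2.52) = -2.93*o^3 - 0.8*o^2 - 5.21*o + 3.87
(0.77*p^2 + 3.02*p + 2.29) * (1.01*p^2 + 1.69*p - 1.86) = 0.7777*p^4 + 4.3515*p^3 + 5.9845*p^2 - 1.7471*p - 4.2594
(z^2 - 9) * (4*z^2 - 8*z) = 4*z^4 - 8*z^3 - 36*z^2 + 72*z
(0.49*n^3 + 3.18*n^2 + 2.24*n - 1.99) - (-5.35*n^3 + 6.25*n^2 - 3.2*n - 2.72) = 5.84*n^3 - 3.07*n^2 + 5.44*n + 0.73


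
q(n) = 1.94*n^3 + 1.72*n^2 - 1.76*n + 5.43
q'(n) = 5.82*n^2 + 3.44*n - 1.76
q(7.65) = 961.16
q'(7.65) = 365.16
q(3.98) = 147.98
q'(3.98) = 104.12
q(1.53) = 13.71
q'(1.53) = 17.13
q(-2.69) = -15.15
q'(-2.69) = 31.10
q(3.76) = 126.25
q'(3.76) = 93.46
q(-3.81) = -70.19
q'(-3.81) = 69.62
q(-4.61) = -139.97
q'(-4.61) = 106.07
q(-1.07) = 6.91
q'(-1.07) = 1.22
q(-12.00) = -3078.09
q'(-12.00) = 795.04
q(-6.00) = -341.13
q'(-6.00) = 187.12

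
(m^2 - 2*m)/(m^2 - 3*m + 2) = m/(m - 1)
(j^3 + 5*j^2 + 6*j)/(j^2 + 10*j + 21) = j*(j + 2)/(j + 7)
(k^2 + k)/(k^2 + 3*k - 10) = k*(k + 1)/(k^2 + 3*k - 10)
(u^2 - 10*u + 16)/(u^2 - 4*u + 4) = (u - 8)/(u - 2)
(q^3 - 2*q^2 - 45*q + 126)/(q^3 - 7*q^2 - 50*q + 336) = (q - 3)/(q - 8)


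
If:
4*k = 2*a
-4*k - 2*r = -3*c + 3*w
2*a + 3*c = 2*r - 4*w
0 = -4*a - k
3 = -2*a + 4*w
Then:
No Solution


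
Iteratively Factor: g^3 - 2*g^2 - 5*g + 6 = (g - 3)*(g^2 + g - 2) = (g - 3)*(g - 1)*(g + 2)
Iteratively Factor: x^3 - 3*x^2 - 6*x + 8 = (x + 2)*(x^2 - 5*x + 4) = (x - 1)*(x + 2)*(x - 4)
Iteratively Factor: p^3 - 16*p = (p - 4)*(p^2 + 4*p) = p*(p - 4)*(p + 4)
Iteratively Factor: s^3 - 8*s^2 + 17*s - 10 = (s - 2)*(s^2 - 6*s + 5) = (s - 2)*(s - 1)*(s - 5)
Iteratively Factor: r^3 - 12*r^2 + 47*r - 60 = (r - 4)*(r^2 - 8*r + 15) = (r - 4)*(r - 3)*(r - 5)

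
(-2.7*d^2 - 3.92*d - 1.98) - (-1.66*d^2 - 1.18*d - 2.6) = -1.04*d^2 - 2.74*d + 0.62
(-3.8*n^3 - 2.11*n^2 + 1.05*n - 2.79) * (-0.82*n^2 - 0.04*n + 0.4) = 3.116*n^5 + 1.8822*n^4 - 2.2966*n^3 + 1.4018*n^2 + 0.5316*n - 1.116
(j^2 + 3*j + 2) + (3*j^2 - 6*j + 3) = 4*j^2 - 3*j + 5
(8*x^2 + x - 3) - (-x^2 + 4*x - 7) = 9*x^2 - 3*x + 4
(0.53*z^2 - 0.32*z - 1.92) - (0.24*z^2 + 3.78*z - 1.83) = 0.29*z^2 - 4.1*z - 0.0899999999999999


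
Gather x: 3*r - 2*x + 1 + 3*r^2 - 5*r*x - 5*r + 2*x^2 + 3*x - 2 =3*r^2 - 2*r + 2*x^2 + x*(1 - 5*r) - 1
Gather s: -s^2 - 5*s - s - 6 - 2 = -s^2 - 6*s - 8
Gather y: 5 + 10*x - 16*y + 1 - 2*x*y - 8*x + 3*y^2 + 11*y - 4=2*x + 3*y^2 + y*(-2*x - 5) + 2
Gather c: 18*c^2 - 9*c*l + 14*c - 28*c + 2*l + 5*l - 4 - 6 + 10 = 18*c^2 + c*(-9*l - 14) + 7*l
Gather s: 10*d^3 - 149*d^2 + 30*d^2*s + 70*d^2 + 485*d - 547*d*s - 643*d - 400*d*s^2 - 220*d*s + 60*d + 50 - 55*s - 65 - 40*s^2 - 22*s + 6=10*d^3 - 79*d^2 - 98*d + s^2*(-400*d - 40) + s*(30*d^2 - 767*d - 77) - 9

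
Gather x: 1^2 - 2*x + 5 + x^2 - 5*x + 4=x^2 - 7*x + 10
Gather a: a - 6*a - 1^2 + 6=5 - 5*a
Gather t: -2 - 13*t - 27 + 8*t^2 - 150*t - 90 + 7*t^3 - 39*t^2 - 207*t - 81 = 7*t^3 - 31*t^2 - 370*t - 200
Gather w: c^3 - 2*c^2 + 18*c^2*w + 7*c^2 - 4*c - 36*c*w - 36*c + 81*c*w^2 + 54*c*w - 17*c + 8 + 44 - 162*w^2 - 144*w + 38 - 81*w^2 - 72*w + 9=c^3 + 5*c^2 - 57*c + w^2*(81*c - 243) + w*(18*c^2 + 18*c - 216) + 99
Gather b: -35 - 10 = -45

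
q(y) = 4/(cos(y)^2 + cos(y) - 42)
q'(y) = 4*(2*sin(y)*cos(y) + sin(y))/(cos(y)^2 + cos(y) - 42)^2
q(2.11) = -0.09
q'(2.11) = -0.00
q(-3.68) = -0.09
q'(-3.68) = -0.00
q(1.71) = -0.09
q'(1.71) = 0.00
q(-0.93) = -0.10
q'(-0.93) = -0.00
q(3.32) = -0.10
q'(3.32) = 0.00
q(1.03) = -0.10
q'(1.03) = 0.00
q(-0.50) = -0.10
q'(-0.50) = -0.00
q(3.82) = -0.09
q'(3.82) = 0.00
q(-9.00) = -0.10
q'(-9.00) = 0.00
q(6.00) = -0.10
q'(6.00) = 0.00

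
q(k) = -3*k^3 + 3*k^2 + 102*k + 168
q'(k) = -9*k^2 + 6*k + 102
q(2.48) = 393.65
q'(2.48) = 61.53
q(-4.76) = 74.00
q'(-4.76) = -130.48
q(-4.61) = 55.45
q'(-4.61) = -116.93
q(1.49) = 316.72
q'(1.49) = 90.96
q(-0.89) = 81.71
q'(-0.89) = 89.53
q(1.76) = 340.46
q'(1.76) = 84.68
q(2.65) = 403.54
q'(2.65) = 54.70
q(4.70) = 402.20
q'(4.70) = -68.61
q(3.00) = 420.00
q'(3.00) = 39.00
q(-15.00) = 9438.00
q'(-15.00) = -2013.00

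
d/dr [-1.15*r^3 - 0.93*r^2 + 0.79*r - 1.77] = -3.45*r^2 - 1.86*r + 0.79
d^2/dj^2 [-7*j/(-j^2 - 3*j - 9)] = 14*(j*(2*j + 3)^2 - 3*(j + 1)*(j^2 + 3*j + 9))/(j^2 + 3*j + 9)^3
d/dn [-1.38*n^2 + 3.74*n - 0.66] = 3.74 - 2.76*n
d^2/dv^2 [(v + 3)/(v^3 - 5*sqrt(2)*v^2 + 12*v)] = 2*(v*(v^2 - 5*sqrt(2)*v + 12)*(-3*v^2 + 10*sqrt(2)*v - (v + 3)*(3*v - 5*sqrt(2)) - 12) + (v + 3)*(3*v^2 - 10*sqrt(2)*v + 12)^2)/(v^3*(v^2 - 5*sqrt(2)*v + 12)^3)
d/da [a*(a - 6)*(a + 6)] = 3*a^2 - 36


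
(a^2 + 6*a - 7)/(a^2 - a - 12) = (-a^2 - 6*a + 7)/(-a^2 + a + 12)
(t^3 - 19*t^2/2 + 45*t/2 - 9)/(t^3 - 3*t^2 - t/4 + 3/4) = 2*(t - 6)/(2*t + 1)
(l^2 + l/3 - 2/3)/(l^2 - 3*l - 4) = (l - 2/3)/(l - 4)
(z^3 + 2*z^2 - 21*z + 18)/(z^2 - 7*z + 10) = (z^3 + 2*z^2 - 21*z + 18)/(z^2 - 7*z + 10)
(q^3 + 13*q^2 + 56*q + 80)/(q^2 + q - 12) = (q^2 + 9*q + 20)/(q - 3)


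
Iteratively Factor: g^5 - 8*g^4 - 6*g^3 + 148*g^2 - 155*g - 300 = (g + 4)*(g^4 - 12*g^3 + 42*g^2 - 20*g - 75) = (g + 1)*(g + 4)*(g^3 - 13*g^2 + 55*g - 75) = (g - 5)*(g + 1)*(g + 4)*(g^2 - 8*g + 15) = (g - 5)*(g - 3)*(g + 1)*(g + 4)*(g - 5)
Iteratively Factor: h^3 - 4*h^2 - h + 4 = (h + 1)*(h^2 - 5*h + 4) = (h - 1)*(h + 1)*(h - 4)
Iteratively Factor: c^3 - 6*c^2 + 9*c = (c)*(c^2 - 6*c + 9) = c*(c - 3)*(c - 3)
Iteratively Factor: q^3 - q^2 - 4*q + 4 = (q + 2)*(q^2 - 3*q + 2) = (q - 1)*(q + 2)*(q - 2)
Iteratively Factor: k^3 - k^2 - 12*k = (k)*(k^2 - k - 12) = k*(k - 4)*(k + 3)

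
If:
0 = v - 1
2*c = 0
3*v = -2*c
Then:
No Solution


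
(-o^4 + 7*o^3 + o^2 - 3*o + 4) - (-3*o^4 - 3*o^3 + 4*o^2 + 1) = 2*o^4 + 10*o^3 - 3*o^2 - 3*o + 3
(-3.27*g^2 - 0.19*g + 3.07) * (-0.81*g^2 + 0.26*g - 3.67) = 2.6487*g^4 - 0.6963*g^3 + 9.4648*g^2 + 1.4955*g - 11.2669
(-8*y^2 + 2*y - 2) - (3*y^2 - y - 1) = -11*y^2 + 3*y - 1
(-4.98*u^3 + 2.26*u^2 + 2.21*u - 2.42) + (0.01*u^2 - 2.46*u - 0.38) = -4.98*u^3 + 2.27*u^2 - 0.25*u - 2.8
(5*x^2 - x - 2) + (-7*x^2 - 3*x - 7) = -2*x^2 - 4*x - 9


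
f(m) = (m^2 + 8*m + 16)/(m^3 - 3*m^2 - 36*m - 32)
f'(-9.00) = 0.00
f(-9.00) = -0.04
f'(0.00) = 0.31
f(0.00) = -0.50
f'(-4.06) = 0.03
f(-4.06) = -0.00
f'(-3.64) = 0.04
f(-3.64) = 0.01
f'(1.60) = 0.02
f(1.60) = -0.34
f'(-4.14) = 0.02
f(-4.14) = -0.00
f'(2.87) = -0.03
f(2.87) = -0.35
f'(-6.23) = 0.01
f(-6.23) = -0.03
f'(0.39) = 0.15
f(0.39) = -0.42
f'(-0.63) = 2.42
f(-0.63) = -1.06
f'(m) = (2*m + 8)/(m^3 - 3*m^2 - 36*m - 32) + (-3*m^2 + 6*m + 36)*(m^2 + 8*m + 16)/(m^3 - 3*m^2 - 36*m - 32)^2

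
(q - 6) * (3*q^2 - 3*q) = 3*q^3 - 21*q^2 + 18*q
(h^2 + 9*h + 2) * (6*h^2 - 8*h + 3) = 6*h^4 + 46*h^3 - 57*h^2 + 11*h + 6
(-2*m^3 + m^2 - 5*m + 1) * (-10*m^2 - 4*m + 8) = 20*m^5 - 2*m^4 + 30*m^3 + 18*m^2 - 44*m + 8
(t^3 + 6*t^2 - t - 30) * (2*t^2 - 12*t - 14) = 2*t^5 - 88*t^3 - 132*t^2 + 374*t + 420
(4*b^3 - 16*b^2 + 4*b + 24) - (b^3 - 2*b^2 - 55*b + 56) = 3*b^3 - 14*b^2 + 59*b - 32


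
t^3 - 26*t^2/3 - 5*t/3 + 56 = (t - 8)*(t - 3)*(t + 7/3)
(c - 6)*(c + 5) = c^2 - c - 30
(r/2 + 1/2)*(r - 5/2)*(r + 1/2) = r^3/2 - r^2/2 - 13*r/8 - 5/8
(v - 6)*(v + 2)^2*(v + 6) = v^4 + 4*v^3 - 32*v^2 - 144*v - 144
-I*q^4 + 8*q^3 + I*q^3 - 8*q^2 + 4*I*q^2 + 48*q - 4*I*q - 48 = (q - 2*I)*(q + 4*I)*(q + 6*I)*(-I*q + I)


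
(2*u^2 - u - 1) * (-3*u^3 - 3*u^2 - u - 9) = -6*u^5 - 3*u^4 + 4*u^3 - 14*u^2 + 10*u + 9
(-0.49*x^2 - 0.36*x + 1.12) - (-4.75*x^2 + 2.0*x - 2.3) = 4.26*x^2 - 2.36*x + 3.42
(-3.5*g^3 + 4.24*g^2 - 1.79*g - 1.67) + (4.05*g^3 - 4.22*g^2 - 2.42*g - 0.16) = 0.55*g^3 + 0.0200000000000005*g^2 - 4.21*g - 1.83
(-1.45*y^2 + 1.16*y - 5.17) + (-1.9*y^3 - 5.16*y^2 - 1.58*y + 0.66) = -1.9*y^3 - 6.61*y^2 - 0.42*y - 4.51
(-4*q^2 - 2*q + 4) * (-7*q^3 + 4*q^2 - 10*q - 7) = 28*q^5 - 2*q^4 + 4*q^3 + 64*q^2 - 26*q - 28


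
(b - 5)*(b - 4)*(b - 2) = b^3 - 11*b^2 + 38*b - 40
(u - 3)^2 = u^2 - 6*u + 9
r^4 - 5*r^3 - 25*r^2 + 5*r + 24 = (r - 8)*(r - 1)*(r + 1)*(r + 3)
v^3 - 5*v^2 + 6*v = v*(v - 3)*(v - 2)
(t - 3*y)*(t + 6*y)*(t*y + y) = t^3*y + 3*t^2*y^2 + t^2*y - 18*t*y^3 + 3*t*y^2 - 18*y^3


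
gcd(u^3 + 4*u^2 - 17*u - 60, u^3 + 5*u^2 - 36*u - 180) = u + 5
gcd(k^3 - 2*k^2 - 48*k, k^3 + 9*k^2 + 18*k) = k^2 + 6*k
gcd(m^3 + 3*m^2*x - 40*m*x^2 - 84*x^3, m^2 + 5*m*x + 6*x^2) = m + 2*x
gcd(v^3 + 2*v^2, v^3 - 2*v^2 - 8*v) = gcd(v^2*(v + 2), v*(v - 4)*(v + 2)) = v^2 + 2*v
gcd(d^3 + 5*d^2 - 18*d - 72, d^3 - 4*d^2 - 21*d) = d + 3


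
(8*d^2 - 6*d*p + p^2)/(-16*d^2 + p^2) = (-2*d + p)/(4*d + p)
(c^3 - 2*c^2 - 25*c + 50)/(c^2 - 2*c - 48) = (-c^3 + 2*c^2 + 25*c - 50)/(-c^2 + 2*c + 48)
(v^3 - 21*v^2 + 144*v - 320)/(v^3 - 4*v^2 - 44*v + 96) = (v^2 - 13*v + 40)/(v^2 + 4*v - 12)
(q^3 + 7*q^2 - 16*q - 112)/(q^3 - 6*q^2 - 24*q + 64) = (q^2 + 3*q - 28)/(q^2 - 10*q + 16)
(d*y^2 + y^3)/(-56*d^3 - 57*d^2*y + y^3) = y^2/(-56*d^2 - d*y + y^2)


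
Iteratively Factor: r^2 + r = (r + 1)*(r)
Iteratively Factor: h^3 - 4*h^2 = (h)*(h^2 - 4*h) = h*(h - 4)*(h)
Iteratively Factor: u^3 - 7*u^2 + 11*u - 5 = (u - 1)*(u^2 - 6*u + 5) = (u - 5)*(u - 1)*(u - 1)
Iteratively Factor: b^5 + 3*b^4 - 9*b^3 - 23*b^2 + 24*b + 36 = (b - 2)*(b^4 + 5*b^3 + b^2 - 21*b - 18) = (b - 2)*(b + 3)*(b^3 + 2*b^2 - 5*b - 6) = (b - 2)^2*(b + 3)*(b^2 + 4*b + 3) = (b - 2)^2*(b + 1)*(b + 3)*(b + 3)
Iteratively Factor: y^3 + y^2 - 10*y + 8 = (y + 4)*(y^2 - 3*y + 2) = (y - 1)*(y + 4)*(y - 2)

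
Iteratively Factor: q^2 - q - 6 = (q - 3)*(q + 2)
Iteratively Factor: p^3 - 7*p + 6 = (p + 3)*(p^2 - 3*p + 2) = (p - 1)*(p + 3)*(p - 2)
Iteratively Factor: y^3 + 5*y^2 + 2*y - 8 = (y + 2)*(y^2 + 3*y - 4) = (y + 2)*(y + 4)*(y - 1)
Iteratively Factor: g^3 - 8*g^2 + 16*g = (g - 4)*(g^2 - 4*g) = (g - 4)^2*(g)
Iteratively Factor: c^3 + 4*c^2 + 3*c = (c + 3)*(c^2 + c) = c*(c + 3)*(c + 1)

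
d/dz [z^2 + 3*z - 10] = 2*z + 3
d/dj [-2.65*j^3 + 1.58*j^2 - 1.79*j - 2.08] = -7.95*j^2 + 3.16*j - 1.79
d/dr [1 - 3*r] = -3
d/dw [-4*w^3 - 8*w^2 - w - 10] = -12*w^2 - 16*w - 1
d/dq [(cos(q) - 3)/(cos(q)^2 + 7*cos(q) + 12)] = (cos(q)^2 - 6*cos(q) - 33)*sin(q)/(cos(q)^2 + 7*cos(q) + 12)^2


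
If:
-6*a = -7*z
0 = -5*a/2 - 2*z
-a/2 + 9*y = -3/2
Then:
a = 0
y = -1/6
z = 0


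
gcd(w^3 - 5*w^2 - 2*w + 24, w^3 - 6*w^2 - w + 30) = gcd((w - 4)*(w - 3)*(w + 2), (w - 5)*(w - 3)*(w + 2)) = w^2 - w - 6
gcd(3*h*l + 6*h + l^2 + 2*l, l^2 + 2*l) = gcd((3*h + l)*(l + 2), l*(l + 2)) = l + 2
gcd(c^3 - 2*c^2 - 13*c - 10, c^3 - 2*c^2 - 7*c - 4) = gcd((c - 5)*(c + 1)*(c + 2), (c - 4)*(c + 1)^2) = c + 1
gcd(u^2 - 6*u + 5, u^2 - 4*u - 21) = 1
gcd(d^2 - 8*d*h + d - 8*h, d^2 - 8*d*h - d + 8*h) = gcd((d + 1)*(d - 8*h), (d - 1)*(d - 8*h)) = d - 8*h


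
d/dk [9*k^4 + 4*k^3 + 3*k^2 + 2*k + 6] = 36*k^3 + 12*k^2 + 6*k + 2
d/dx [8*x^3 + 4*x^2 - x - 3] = 24*x^2 + 8*x - 1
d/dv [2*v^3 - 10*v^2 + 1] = 2*v*(3*v - 10)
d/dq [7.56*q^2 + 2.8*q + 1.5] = 15.12*q + 2.8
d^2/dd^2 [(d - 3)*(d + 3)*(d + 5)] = 6*d + 10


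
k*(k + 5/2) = k^2 + 5*k/2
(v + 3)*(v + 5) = v^2 + 8*v + 15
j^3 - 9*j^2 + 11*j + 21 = (j - 7)*(j - 3)*(j + 1)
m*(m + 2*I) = m^2 + 2*I*m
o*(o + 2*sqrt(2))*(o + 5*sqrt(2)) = o^3 + 7*sqrt(2)*o^2 + 20*o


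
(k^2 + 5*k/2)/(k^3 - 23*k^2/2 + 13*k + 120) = k/(k^2 - 14*k + 48)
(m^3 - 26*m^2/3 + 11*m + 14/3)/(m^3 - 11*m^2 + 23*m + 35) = (3*m^2 - 5*m - 2)/(3*(m^2 - 4*m - 5))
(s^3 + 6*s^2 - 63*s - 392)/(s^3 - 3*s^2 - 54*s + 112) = (s + 7)/(s - 2)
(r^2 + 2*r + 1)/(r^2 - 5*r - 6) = (r + 1)/(r - 6)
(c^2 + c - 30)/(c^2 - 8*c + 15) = (c + 6)/(c - 3)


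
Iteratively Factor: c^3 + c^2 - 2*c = (c - 1)*(c^2 + 2*c) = c*(c - 1)*(c + 2)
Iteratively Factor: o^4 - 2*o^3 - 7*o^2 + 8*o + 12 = (o - 2)*(o^3 - 7*o - 6) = (o - 2)*(o + 1)*(o^2 - o - 6) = (o - 3)*(o - 2)*(o + 1)*(o + 2)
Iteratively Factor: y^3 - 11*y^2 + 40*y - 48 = (y - 4)*(y^2 - 7*y + 12) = (y - 4)^2*(y - 3)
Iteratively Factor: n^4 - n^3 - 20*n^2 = (n)*(n^3 - n^2 - 20*n) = n*(n - 5)*(n^2 + 4*n) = n*(n - 5)*(n + 4)*(n)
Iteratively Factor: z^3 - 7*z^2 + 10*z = (z - 5)*(z^2 - 2*z) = (z - 5)*(z - 2)*(z)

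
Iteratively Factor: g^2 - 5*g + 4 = (g - 4)*(g - 1)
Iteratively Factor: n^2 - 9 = (n - 3)*(n + 3)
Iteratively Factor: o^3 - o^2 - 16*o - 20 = (o - 5)*(o^2 + 4*o + 4) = (o - 5)*(o + 2)*(o + 2)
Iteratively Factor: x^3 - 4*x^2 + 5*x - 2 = (x - 1)*(x^2 - 3*x + 2) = (x - 1)^2*(x - 2)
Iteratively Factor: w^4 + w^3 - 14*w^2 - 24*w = (w + 2)*(w^3 - w^2 - 12*w) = (w + 2)*(w + 3)*(w^2 - 4*w) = (w - 4)*(w + 2)*(w + 3)*(w)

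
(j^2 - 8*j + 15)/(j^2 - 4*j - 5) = (j - 3)/(j + 1)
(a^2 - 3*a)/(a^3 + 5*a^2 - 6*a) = (a - 3)/(a^2 + 5*a - 6)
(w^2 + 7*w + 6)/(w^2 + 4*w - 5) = (w^2 + 7*w + 6)/(w^2 + 4*w - 5)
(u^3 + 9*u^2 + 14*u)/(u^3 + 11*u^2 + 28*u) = (u + 2)/(u + 4)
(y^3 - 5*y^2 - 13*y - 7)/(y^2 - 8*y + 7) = (y^2 + 2*y + 1)/(y - 1)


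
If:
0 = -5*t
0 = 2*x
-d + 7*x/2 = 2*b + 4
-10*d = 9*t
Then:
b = -2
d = 0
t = 0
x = 0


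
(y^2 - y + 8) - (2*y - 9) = y^2 - 3*y + 17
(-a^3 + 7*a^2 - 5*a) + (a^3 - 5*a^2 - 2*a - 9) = 2*a^2 - 7*a - 9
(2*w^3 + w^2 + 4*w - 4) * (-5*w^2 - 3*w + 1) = -10*w^5 - 11*w^4 - 21*w^3 + 9*w^2 + 16*w - 4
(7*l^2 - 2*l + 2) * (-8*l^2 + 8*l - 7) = -56*l^4 + 72*l^3 - 81*l^2 + 30*l - 14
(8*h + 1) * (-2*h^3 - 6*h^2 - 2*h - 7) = -16*h^4 - 50*h^3 - 22*h^2 - 58*h - 7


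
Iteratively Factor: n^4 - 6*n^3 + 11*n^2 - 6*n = (n - 1)*(n^3 - 5*n^2 + 6*n) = (n - 2)*(n - 1)*(n^2 - 3*n) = n*(n - 2)*(n - 1)*(n - 3)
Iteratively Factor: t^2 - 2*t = (t - 2)*(t)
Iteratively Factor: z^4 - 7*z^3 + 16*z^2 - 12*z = (z)*(z^3 - 7*z^2 + 16*z - 12) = z*(z - 2)*(z^2 - 5*z + 6) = z*(z - 2)^2*(z - 3)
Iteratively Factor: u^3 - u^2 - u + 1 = (u + 1)*(u^2 - 2*u + 1) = (u - 1)*(u + 1)*(u - 1)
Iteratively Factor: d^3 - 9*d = (d + 3)*(d^2 - 3*d) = (d - 3)*(d + 3)*(d)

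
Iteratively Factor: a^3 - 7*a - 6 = (a + 2)*(a^2 - 2*a - 3) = (a - 3)*(a + 2)*(a + 1)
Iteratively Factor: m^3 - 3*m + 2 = (m + 2)*(m^2 - 2*m + 1) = (m - 1)*(m + 2)*(m - 1)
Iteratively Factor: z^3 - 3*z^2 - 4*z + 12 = (z - 3)*(z^2 - 4) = (z - 3)*(z - 2)*(z + 2)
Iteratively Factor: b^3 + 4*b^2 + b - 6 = (b + 3)*(b^2 + b - 2) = (b + 2)*(b + 3)*(b - 1)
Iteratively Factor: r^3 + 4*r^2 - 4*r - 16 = (r + 2)*(r^2 + 2*r - 8) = (r - 2)*(r + 2)*(r + 4)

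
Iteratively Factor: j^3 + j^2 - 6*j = (j - 2)*(j^2 + 3*j) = (j - 2)*(j + 3)*(j)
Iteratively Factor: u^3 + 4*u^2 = (u)*(u^2 + 4*u) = u^2*(u + 4)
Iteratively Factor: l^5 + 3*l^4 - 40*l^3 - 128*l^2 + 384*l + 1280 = (l + 4)*(l^4 - l^3 - 36*l^2 + 16*l + 320) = (l - 4)*(l + 4)*(l^3 + 3*l^2 - 24*l - 80) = (l - 5)*(l - 4)*(l + 4)*(l^2 + 8*l + 16) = (l - 5)*(l - 4)*(l + 4)^2*(l + 4)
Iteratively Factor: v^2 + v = (v)*(v + 1)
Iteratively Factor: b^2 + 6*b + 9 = (b + 3)*(b + 3)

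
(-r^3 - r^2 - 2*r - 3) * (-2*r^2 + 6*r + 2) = 2*r^5 - 4*r^4 - 4*r^3 - 8*r^2 - 22*r - 6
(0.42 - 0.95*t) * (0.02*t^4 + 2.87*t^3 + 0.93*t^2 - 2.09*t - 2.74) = -0.019*t^5 - 2.7181*t^4 + 0.3219*t^3 + 2.3761*t^2 + 1.7252*t - 1.1508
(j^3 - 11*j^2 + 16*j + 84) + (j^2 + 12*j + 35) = j^3 - 10*j^2 + 28*j + 119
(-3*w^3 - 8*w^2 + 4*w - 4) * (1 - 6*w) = 18*w^4 + 45*w^3 - 32*w^2 + 28*w - 4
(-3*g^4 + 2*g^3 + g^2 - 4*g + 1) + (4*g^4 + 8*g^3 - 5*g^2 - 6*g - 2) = g^4 + 10*g^3 - 4*g^2 - 10*g - 1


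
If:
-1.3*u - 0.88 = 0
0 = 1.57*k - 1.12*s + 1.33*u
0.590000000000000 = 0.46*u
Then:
No Solution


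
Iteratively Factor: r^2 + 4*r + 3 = (r + 1)*(r + 3)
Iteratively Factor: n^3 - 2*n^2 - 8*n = (n)*(n^2 - 2*n - 8) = n*(n - 4)*(n + 2)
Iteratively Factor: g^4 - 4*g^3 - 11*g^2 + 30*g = (g - 5)*(g^3 + g^2 - 6*g) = (g - 5)*(g - 2)*(g^2 + 3*g) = (g - 5)*(g - 2)*(g + 3)*(g)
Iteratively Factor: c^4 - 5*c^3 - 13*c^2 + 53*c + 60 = (c - 4)*(c^3 - c^2 - 17*c - 15) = (c - 4)*(c + 1)*(c^2 - 2*c - 15) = (c - 5)*(c - 4)*(c + 1)*(c + 3)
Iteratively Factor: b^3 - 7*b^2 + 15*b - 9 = (b - 3)*(b^2 - 4*b + 3) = (b - 3)^2*(b - 1)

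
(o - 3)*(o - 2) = o^2 - 5*o + 6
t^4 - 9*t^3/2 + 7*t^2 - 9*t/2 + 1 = (t - 2)*(t - 1)^2*(t - 1/2)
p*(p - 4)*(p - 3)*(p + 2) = p^4 - 5*p^3 - 2*p^2 + 24*p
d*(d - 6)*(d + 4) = d^3 - 2*d^2 - 24*d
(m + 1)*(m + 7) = m^2 + 8*m + 7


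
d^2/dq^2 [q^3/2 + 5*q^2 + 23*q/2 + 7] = 3*q + 10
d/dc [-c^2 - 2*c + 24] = -2*c - 2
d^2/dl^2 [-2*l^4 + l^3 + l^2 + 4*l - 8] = -24*l^2 + 6*l + 2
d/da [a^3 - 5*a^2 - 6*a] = 3*a^2 - 10*a - 6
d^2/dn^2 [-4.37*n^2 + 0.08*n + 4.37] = -8.74000000000000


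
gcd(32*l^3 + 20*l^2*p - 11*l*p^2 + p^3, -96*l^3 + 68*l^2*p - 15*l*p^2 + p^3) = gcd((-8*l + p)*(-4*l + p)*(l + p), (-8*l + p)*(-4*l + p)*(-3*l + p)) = 32*l^2 - 12*l*p + p^2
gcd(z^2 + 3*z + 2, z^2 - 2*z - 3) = z + 1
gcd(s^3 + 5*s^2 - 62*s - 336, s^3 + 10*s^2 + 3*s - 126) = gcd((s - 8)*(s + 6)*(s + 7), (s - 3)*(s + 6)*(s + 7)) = s^2 + 13*s + 42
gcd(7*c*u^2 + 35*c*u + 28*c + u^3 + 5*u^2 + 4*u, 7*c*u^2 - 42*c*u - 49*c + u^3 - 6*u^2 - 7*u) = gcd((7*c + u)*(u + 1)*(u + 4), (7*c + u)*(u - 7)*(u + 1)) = 7*c*u + 7*c + u^2 + u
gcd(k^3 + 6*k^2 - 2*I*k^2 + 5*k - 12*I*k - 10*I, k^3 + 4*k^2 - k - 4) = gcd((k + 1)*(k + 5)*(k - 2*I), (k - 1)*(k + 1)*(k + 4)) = k + 1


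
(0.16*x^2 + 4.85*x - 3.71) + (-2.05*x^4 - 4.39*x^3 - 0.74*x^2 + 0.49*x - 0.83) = -2.05*x^4 - 4.39*x^3 - 0.58*x^2 + 5.34*x - 4.54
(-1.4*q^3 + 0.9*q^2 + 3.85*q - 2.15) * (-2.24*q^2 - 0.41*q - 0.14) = 3.136*q^5 - 1.442*q^4 - 8.797*q^3 + 3.1115*q^2 + 0.3425*q + 0.301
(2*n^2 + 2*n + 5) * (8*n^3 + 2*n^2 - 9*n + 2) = 16*n^5 + 20*n^4 + 26*n^3 - 4*n^2 - 41*n + 10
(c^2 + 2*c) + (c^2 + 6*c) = 2*c^2 + 8*c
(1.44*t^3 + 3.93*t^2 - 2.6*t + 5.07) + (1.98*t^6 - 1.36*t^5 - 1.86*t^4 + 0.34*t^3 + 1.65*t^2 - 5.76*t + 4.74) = 1.98*t^6 - 1.36*t^5 - 1.86*t^4 + 1.78*t^3 + 5.58*t^2 - 8.36*t + 9.81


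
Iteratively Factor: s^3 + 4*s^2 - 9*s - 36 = (s - 3)*(s^2 + 7*s + 12) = (s - 3)*(s + 3)*(s + 4)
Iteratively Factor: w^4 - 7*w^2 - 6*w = (w - 3)*(w^3 + 3*w^2 + 2*w) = (w - 3)*(w + 2)*(w^2 + w) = w*(w - 3)*(w + 2)*(w + 1)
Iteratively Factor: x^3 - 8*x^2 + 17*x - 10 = (x - 2)*(x^2 - 6*x + 5) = (x - 5)*(x - 2)*(x - 1)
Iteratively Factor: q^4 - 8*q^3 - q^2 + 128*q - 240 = (q - 4)*(q^3 - 4*q^2 - 17*q + 60) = (q - 5)*(q - 4)*(q^2 + q - 12) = (q - 5)*(q - 4)*(q + 4)*(q - 3)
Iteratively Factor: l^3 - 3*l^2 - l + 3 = (l - 1)*(l^2 - 2*l - 3) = (l - 1)*(l + 1)*(l - 3)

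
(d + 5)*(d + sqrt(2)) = d^2 + sqrt(2)*d + 5*d + 5*sqrt(2)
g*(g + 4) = g^2 + 4*g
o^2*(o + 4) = o^3 + 4*o^2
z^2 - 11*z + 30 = (z - 6)*(z - 5)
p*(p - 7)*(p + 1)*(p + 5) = p^4 - p^3 - 37*p^2 - 35*p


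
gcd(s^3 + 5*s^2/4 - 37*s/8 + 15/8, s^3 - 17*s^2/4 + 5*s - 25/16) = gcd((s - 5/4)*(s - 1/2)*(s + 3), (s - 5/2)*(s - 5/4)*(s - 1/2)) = s^2 - 7*s/4 + 5/8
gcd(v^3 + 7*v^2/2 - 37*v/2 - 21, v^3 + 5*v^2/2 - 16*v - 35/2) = v^2 - 5*v/2 - 7/2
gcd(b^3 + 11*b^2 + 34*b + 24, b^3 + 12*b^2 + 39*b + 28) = b^2 + 5*b + 4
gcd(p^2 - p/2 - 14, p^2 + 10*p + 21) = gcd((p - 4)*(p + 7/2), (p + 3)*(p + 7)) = 1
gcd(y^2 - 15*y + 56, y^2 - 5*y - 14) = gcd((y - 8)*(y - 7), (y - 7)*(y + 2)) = y - 7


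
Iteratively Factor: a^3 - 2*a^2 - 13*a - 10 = (a - 5)*(a^2 + 3*a + 2) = (a - 5)*(a + 2)*(a + 1)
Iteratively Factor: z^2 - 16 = (z - 4)*(z + 4)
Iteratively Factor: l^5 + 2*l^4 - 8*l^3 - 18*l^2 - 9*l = (l + 3)*(l^4 - l^3 - 5*l^2 - 3*l) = (l + 1)*(l + 3)*(l^3 - 2*l^2 - 3*l) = l*(l + 1)*(l + 3)*(l^2 - 2*l - 3) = l*(l - 3)*(l + 1)*(l + 3)*(l + 1)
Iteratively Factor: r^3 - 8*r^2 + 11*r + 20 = (r - 5)*(r^2 - 3*r - 4) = (r - 5)*(r - 4)*(r + 1)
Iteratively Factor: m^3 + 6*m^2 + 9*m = (m + 3)*(m^2 + 3*m) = (m + 3)^2*(m)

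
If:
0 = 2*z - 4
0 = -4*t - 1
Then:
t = -1/4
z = 2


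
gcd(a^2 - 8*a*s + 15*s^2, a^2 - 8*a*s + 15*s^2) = a^2 - 8*a*s + 15*s^2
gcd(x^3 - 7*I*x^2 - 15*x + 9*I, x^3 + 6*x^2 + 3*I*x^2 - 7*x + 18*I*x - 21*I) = 1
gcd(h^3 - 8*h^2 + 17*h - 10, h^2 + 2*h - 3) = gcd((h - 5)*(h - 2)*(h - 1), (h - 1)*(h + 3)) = h - 1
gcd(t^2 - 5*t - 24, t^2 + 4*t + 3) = t + 3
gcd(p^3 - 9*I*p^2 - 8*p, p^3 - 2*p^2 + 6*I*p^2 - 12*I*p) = p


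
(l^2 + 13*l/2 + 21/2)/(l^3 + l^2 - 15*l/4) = 2*(2*l^2 + 13*l + 21)/(l*(4*l^2 + 4*l - 15))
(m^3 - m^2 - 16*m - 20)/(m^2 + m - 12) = (m^3 - m^2 - 16*m - 20)/(m^2 + m - 12)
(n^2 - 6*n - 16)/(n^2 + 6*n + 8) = (n - 8)/(n + 4)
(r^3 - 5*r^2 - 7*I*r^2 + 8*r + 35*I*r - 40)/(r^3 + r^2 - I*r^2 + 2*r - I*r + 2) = (r^2 - r*(5 + 8*I) + 40*I)/(r^2 + r*(1 - 2*I) - 2*I)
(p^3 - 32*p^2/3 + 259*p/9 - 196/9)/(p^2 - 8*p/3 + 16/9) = (3*p^2 - 28*p + 49)/(3*p - 4)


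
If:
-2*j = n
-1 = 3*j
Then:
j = -1/3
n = 2/3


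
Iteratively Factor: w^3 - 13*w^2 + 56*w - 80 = (w - 4)*(w^2 - 9*w + 20) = (w - 4)^2*(w - 5)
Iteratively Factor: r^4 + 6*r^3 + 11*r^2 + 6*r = (r)*(r^3 + 6*r^2 + 11*r + 6) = r*(r + 2)*(r^2 + 4*r + 3) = r*(r + 1)*(r + 2)*(r + 3)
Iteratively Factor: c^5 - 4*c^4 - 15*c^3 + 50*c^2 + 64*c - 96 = (c - 1)*(c^4 - 3*c^3 - 18*c^2 + 32*c + 96) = (c - 1)*(c + 2)*(c^3 - 5*c^2 - 8*c + 48) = (c - 4)*(c - 1)*(c + 2)*(c^2 - c - 12) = (c - 4)^2*(c - 1)*(c + 2)*(c + 3)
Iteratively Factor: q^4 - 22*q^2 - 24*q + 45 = (q + 3)*(q^3 - 3*q^2 - 13*q + 15) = (q - 1)*(q + 3)*(q^2 - 2*q - 15) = (q - 5)*(q - 1)*(q + 3)*(q + 3)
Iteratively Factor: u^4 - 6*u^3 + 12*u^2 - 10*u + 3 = (u - 1)*(u^3 - 5*u^2 + 7*u - 3) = (u - 1)^2*(u^2 - 4*u + 3) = (u - 3)*(u - 1)^2*(u - 1)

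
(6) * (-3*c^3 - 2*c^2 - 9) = -18*c^3 - 12*c^2 - 54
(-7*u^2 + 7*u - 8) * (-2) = 14*u^2 - 14*u + 16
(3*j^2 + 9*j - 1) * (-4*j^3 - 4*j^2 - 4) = -12*j^5 - 48*j^4 - 32*j^3 - 8*j^2 - 36*j + 4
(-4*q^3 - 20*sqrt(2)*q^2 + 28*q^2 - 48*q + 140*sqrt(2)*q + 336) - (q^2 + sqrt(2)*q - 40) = -4*q^3 - 20*sqrt(2)*q^2 + 27*q^2 - 48*q + 139*sqrt(2)*q + 376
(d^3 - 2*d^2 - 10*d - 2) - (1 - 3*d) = d^3 - 2*d^2 - 7*d - 3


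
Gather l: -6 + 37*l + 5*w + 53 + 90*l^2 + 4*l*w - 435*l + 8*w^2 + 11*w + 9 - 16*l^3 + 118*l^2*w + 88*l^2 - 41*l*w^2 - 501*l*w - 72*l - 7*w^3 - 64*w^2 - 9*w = -16*l^3 + l^2*(118*w + 178) + l*(-41*w^2 - 497*w - 470) - 7*w^3 - 56*w^2 + 7*w + 56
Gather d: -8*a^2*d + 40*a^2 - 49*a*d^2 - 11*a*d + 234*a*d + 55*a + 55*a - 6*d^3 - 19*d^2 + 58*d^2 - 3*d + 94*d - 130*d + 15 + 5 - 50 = 40*a^2 + 110*a - 6*d^3 + d^2*(39 - 49*a) + d*(-8*a^2 + 223*a - 39) - 30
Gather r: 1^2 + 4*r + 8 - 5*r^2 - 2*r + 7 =-5*r^2 + 2*r + 16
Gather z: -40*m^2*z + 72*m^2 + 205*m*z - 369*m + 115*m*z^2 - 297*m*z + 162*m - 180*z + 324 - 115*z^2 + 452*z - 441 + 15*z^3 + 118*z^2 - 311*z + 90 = 72*m^2 - 207*m + 15*z^3 + z^2*(115*m + 3) + z*(-40*m^2 - 92*m - 39) - 27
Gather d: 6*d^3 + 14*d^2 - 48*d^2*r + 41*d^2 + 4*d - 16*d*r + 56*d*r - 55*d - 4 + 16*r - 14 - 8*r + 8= 6*d^3 + d^2*(55 - 48*r) + d*(40*r - 51) + 8*r - 10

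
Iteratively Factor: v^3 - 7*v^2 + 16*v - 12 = (v - 2)*(v^2 - 5*v + 6) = (v - 3)*(v - 2)*(v - 2)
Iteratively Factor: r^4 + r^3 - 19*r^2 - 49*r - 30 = (r + 2)*(r^3 - r^2 - 17*r - 15) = (r + 2)*(r + 3)*(r^2 - 4*r - 5) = (r + 1)*(r + 2)*(r + 3)*(r - 5)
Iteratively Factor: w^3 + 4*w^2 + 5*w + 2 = (w + 1)*(w^2 + 3*w + 2) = (w + 1)*(w + 2)*(w + 1)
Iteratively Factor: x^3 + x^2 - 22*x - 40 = (x + 4)*(x^2 - 3*x - 10) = (x + 2)*(x + 4)*(x - 5)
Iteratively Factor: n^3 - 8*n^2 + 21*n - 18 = (n - 3)*(n^2 - 5*n + 6) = (n - 3)*(n - 2)*(n - 3)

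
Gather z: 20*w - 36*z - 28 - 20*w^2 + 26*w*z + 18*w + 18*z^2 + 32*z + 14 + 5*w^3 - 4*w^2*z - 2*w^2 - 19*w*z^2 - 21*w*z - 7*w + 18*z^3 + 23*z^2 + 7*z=5*w^3 - 22*w^2 + 31*w + 18*z^3 + z^2*(41 - 19*w) + z*(-4*w^2 + 5*w + 3) - 14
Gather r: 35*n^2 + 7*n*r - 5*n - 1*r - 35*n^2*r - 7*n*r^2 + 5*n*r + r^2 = 35*n^2 - 5*n + r^2*(1 - 7*n) + r*(-35*n^2 + 12*n - 1)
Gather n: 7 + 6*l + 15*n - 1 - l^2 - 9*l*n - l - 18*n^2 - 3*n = -l^2 + 5*l - 18*n^2 + n*(12 - 9*l) + 6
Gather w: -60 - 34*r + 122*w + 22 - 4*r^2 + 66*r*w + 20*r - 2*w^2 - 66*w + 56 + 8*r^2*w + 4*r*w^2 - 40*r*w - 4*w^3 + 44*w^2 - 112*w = -4*r^2 - 14*r - 4*w^3 + w^2*(4*r + 42) + w*(8*r^2 + 26*r - 56) + 18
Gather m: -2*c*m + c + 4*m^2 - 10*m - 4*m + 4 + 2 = c + 4*m^2 + m*(-2*c - 14) + 6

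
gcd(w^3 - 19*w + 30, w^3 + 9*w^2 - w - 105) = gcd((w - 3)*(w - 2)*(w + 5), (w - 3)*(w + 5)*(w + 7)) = w^2 + 2*w - 15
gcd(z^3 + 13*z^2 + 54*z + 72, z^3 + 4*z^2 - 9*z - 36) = z^2 + 7*z + 12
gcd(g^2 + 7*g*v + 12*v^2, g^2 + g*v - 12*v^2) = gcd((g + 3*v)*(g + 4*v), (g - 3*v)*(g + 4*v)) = g + 4*v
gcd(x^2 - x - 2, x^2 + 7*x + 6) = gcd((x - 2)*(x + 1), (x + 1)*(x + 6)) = x + 1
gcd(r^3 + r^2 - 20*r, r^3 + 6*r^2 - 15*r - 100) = r^2 + r - 20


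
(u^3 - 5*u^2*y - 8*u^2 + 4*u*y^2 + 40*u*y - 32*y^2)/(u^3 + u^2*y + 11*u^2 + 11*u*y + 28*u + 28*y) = (u^3 - 5*u^2*y - 8*u^2 + 4*u*y^2 + 40*u*y - 32*y^2)/(u^3 + u^2*y + 11*u^2 + 11*u*y + 28*u + 28*y)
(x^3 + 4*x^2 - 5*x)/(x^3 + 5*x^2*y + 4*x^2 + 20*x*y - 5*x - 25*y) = x/(x + 5*y)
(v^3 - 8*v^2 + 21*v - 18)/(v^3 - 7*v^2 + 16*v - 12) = (v - 3)/(v - 2)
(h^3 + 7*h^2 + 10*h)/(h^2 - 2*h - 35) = h*(h + 2)/(h - 7)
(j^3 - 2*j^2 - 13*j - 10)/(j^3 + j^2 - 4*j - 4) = (j - 5)/(j - 2)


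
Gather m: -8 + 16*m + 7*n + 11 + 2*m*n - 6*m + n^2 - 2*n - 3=m*(2*n + 10) + n^2 + 5*n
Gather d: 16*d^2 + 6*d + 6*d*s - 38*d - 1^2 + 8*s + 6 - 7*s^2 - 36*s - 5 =16*d^2 + d*(6*s - 32) - 7*s^2 - 28*s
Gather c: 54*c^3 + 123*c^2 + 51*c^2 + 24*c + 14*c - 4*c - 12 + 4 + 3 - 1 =54*c^3 + 174*c^2 + 34*c - 6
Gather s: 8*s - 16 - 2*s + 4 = 6*s - 12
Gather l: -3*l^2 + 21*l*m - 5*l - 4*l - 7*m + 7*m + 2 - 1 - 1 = -3*l^2 + l*(21*m - 9)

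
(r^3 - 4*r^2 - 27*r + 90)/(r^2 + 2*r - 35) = (r^3 - 4*r^2 - 27*r + 90)/(r^2 + 2*r - 35)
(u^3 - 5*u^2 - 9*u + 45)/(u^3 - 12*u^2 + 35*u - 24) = (u^2 - 2*u - 15)/(u^2 - 9*u + 8)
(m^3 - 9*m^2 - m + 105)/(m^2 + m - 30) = (m^2 - 4*m - 21)/(m + 6)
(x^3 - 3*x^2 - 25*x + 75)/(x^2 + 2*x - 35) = (x^2 + 2*x - 15)/(x + 7)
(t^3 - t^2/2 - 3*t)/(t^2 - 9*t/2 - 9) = t*(t - 2)/(t - 6)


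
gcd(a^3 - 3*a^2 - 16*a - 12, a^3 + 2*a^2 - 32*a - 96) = a - 6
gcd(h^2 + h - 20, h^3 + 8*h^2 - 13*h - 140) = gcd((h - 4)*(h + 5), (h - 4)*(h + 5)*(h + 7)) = h^2 + h - 20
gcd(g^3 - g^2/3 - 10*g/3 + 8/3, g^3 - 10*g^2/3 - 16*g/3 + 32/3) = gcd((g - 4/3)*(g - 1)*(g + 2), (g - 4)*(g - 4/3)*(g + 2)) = g^2 + 2*g/3 - 8/3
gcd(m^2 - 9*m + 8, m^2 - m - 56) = m - 8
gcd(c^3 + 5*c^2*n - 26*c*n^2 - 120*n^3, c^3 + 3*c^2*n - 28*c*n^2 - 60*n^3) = c^2 + c*n - 30*n^2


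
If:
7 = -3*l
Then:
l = -7/3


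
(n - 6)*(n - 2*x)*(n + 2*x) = n^3 - 6*n^2 - 4*n*x^2 + 24*x^2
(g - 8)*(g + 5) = g^2 - 3*g - 40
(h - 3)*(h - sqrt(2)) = h^2 - 3*h - sqrt(2)*h + 3*sqrt(2)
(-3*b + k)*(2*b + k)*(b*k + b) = -6*b^3*k - 6*b^3 - b^2*k^2 - b^2*k + b*k^3 + b*k^2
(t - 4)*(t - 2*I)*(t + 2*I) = t^3 - 4*t^2 + 4*t - 16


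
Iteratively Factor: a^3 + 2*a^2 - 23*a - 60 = (a + 3)*(a^2 - a - 20) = (a + 3)*(a + 4)*(a - 5)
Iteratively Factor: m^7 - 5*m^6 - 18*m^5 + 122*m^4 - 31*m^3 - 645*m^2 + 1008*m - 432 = (m - 4)*(m^6 - m^5 - 22*m^4 + 34*m^3 + 105*m^2 - 225*m + 108) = (m - 4)*(m - 3)*(m^5 + 2*m^4 - 16*m^3 - 14*m^2 + 63*m - 36) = (m - 4)*(m - 3)*(m + 4)*(m^4 - 2*m^3 - 8*m^2 + 18*m - 9) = (m - 4)*(m - 3)*(m - 1)*(m + 4)*(m^3 - m^2 - 9*m + 9) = (m - 4)*(m - 3)*(m - 1)*(m + 3)*(m + 4)*(m^2 - 4*m + 3) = (m - 4)*(m - 3)^2*(m - 1)*(m + 3)*(m + 4)*(m - 1)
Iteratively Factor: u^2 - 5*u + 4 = (u - 1)*(u - 4)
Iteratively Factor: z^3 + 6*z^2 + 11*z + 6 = (z + 2)*(z^2 + 4*z + 3) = (z + 2)*(z + 3)*(z + 1)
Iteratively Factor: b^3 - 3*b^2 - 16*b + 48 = (b + 4)*(b^2 - 7*b + 12) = (b - 3)*(b + 4)*(b - 4)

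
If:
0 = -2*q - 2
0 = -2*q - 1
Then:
No Solution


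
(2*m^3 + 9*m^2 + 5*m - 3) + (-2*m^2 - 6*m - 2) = 2*m^3 + 7*m^2 - m - 5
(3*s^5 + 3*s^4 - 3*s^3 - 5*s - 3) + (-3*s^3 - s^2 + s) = 3*s^5 + 3*s^4 - 6*s^3 - s^2 - 4*s - 3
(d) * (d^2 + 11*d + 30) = d^3 + 11*d^2 + 30*d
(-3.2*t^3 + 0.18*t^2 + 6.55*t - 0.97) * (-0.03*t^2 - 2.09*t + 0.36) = 0.096*t^5 + 6.6826*t^4 - 1.7247*t^3 - 13.5956*t^2 + 4.3853*t - 0.3492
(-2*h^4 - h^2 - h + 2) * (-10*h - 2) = 20*h^5 + 4*h^4 + 10*h^3 + 12*h^2 - 18*h - 4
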